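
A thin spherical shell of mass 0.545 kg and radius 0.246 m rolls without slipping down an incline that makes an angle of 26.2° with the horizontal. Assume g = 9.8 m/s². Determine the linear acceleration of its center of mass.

a ≈ 2.60 m/s²

Translation along the incline: Mg sinθ − f = Ma.
Rotation about the center: fR = Iα with I = (2/3)MR². No-slip gives a = αR, so f = (I/R²)a = (2/3)M a.
Substituting: Mg sinθ = (1 + 0.6667)Ma, so a = g sinθ/(1 + 0.6667) = (9.8) sin 26.2° / 1.667 = 2.596 m/s².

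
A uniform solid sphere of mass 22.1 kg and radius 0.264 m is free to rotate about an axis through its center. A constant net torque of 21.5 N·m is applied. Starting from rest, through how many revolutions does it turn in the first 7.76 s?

≈ 167 revolutions

I = (2/5)MR² = (2/5)(22.1)(0.264)² = 0.6161 kg·m².
α = τ/I = 21.5/0.6161 = 34.90 rad/s².
θ = ½αt² = ½(34.90)(7.76)² = 1051 rad.
Revolutions = θ/(2π) = 167.2.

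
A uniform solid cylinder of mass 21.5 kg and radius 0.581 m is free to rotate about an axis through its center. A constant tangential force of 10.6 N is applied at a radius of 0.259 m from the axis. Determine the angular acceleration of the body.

α ≈ 0.757 rad/s²

I = ½MR² = (1/2)(21.5)(0.581)² = 3.629 kg·m².
τ = F·r = (10.6)(0.259) = 2.745 N·m.
Newton's second law for rotation, τ = Iα, gives α = τ/I = 2.745/3.629 = 0.7566 rad/s².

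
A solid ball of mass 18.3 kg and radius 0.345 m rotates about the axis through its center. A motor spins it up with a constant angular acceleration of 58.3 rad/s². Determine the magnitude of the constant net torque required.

τ ≈ 50.8 N·m

I = (2/5)MR² = (2/5)(18.3)(0.345)² = 0.8713 kg·m².
τ = Iα = (0.8713)(58.30) = 50.79 N·m.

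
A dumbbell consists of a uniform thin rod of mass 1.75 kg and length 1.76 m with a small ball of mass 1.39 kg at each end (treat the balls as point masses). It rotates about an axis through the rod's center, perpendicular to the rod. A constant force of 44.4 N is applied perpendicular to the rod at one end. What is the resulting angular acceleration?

I_rod = (1/12)ML² = (1/12)(1.75)(1.76)² = 0.4517 kg·m².
I_balls = 2·m·(L/2)² = 2(1.39)(0.8800)² = 2.153 kg·m².
Total I = 2.605 kg·m².
τ = F·(L/2) = (44.4)(0.880) = 39.07 N·m.
α = τ/I = 39.07/2.605 = 15.00 rad/s².

α ≈ 15.0 rad/s²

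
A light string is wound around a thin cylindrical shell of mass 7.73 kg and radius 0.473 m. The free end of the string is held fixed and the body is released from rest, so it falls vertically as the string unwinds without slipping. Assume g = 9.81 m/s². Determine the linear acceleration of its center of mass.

Translation: Mg − T = Ma. Rotation about the center: TR = Iα with I = MR².
With a = αR: T = (I/R²)a = M a, so Mg = (1 + 1.000)Ma.
a = g/(1 + 1.000) = 9.81/2.000 = 4.905 m/s².

a ≈ 4.91 m/s²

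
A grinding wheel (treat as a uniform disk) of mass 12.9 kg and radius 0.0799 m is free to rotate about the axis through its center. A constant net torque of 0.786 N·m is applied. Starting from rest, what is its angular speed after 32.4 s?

ω ≈ 618 rad/s

I = ½MR² = (1/2)(12.9)(0.0799)² = 0.04118 kg·m².
α = τ/I = 0.786/0.04118 = 19.09 rad/s².
ω = ω₀ + αt = 0 + (19.09)(32.4) = 618.5 rad/s.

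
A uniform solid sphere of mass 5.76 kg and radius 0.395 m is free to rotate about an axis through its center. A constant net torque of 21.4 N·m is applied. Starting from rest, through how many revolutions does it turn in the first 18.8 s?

≈ 1670 revolutions

I = (2/5)MR² = (2/5)(5.76)(0.395)² = 0.3595 kg·m².
α = τ/I = 21.4/0.3595 = 59.53 rad/s².
θ = ½αt² = ½(59.53)(18.8)² = 10520 rad.
Revolutions = θ/(2π) = 1674.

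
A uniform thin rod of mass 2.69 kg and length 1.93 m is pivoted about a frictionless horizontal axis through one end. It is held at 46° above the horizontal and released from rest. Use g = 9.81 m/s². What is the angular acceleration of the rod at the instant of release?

About the pivot, I = (1/3)ML² = (1/3)(2.69)(1.93)² = 3.340 kg·m².
The weight acts at the center, a distance L/2 = 0.9650 m from the pivot; τ = Mg(L/2) cos 46° = 17.69 N·m.
α = τ/I = 17.69/3.340 = 5.296 rad/s².

α ≈ 5.30 rad/s²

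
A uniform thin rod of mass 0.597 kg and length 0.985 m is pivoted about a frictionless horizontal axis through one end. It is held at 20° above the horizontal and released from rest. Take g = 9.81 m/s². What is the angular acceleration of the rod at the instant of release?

About the pivot, I = (1/3)ML² = (1/3)(0.597)(0.985)² = 0.1931 kg·m².
The weight acts at the center, a distance L/2 = 0.4925 m from the pivot; τ = Mg(L/2) cos 20° = 2.710 N·m.
α = τ/I = 2.710/0.1931 = 14.04 rad/s².

α ≈ 14.0 rad/s²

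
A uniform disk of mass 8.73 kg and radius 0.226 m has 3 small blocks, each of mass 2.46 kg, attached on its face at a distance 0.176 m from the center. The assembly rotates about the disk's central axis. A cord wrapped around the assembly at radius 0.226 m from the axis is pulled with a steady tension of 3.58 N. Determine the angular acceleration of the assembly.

α ≈ 1.79 rad/s²

I_disk = ½MR² = ½(8.73)(0.226)² = 0.2229 kg·m².
I_blocks = 3·m·r² = 3(2.46)(0.176)² = 0.2286 kg·m².
Total I = 0.4515 kg·m².
τ = F r = (3.58)(0.226) = 0.8091 N·m.
α = τ/I = 0.8091/0.4515 = 1.792 rad/s².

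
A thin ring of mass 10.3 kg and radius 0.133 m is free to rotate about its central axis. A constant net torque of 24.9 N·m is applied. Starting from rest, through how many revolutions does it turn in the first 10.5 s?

≈ 1200 revolutions

I = MR² = (10.3)(0.133)² = 0.1822 kg·m².
α = τ/I = 24.9/0.1822 = 136.7 rad/s².
θ = ½αt² = ½(136.7)(10.5)² = 7534 rad.
Revolutions = θ/(2π) = 1199.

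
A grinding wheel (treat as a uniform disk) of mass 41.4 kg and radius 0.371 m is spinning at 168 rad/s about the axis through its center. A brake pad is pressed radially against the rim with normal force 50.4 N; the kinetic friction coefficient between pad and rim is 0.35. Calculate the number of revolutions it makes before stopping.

I = ½MR² = (1/2)(41.4)(0.371)² = 2.849 kg·m².
Friction force f = μN = (0.35)(50.4) = 17.64 N at the rim; torque magnitude τ = fR = 6.544 N·m, opposing ω.
|α| = τ/I = 6.544/2.849 = 2.297 rad/s² (deceleration).
ω² = ω₀² − 2|α|θ with ω = 0 ⇒ θ = ω₀²/(2|α|) = 6144 rad = 977.8 rev.

≈ 978 revolutions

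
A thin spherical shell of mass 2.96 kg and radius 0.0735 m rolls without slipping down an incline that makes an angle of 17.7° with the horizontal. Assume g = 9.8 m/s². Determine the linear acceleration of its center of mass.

Translation along the incline: Mg sinθ − f = Ma.
Rotation about the center: fR = Iα with I = (2/3)MR². No-slip gives a = αR, so f = (I/R²)a = (2/3)M a.
Substituting: Mg sinθ = (1 + 0.6667)Ma, so a = g sinθ/(1 + 0.6667) = (9.8) sin 17.7° / 1.667 = 1.788 m/s².

a ≈ 1.79 m/s²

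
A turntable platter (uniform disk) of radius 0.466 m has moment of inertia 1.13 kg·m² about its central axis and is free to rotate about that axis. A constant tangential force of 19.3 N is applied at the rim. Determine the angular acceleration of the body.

τ = F R = (19.3)(0.466) = 8.994 N·m.
From τ = Iα: α = 8.994/1.130 = 7.959 rad/s².

α ≈ 7.96 rad/s²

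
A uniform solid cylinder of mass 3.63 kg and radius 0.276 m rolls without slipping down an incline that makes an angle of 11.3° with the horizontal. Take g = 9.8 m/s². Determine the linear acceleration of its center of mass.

a ≈ 1.28 m/s²

Translation along the incline: Mg sinθ − f = Ma.
Rotation about the center: fR = Iα with I = ½MR². No-slip gives a = αR, so f = (I/R²)a = (1/2)M a.
Substituting: Mg sinθ = (1 + 0.5000)Ma, so a = g sinθ/(1 + 0.5000) = (9.8) sin 11.3° / 1.500 = 1.280 m/s².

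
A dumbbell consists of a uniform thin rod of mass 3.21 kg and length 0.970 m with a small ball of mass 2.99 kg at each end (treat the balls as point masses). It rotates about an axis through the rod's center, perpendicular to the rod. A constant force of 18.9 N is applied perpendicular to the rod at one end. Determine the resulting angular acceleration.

I_rod = (1/12)ML² = (1/12)(3.21)(0.970)² = 0.2517 kg·m².
I_balls = 2·m·(L/2)² = 2(2.99)(0.4850)² = 1.407 kg·m².
Total I = 1.658 kg·m².
τ = F·(L/2) = (18.9)(0.485) = 9.166 N·m.
α = τ/I = 9.166/1.658 = 5.528 rad/s².

α ≈ 5.53 rad/s²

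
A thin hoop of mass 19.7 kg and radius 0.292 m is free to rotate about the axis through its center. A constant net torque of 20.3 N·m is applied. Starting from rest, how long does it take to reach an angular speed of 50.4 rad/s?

I = MR² = (19.7)(0.292)² = 1.680 kg·m².
α = τ/I = 20.3/1.680 = 12.09 rad/s².
ω = αt ⇒ t = ω/α = 50.4/12.09 = 4.170 s.

t ≈ 4.17 s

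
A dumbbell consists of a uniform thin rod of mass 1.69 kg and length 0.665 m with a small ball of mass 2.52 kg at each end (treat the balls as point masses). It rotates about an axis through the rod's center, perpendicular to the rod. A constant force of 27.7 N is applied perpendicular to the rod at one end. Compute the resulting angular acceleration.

I_rod = (1/12)ML² = (1/12)(1.69)(0.665)² = 0.06228 kg·m².
I_balls = 2·m·(L/2)² = 2(2.52)(0.3325)² = 0.5572 kg·m².
Total I = 0.6195 kg·m².
τ = F·(L/2) = (27.7)(0.333) = 9.210 N·m.
α = τ/I = 9.210/0.6195 = 14.87 rad/s².

α ≈ 14.9 rad/s²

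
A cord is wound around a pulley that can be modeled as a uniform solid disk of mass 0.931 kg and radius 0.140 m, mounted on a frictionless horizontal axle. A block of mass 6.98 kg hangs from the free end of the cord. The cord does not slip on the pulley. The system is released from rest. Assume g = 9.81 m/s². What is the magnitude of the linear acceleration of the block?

I = ½MR² = (1/2)(0.931)(0.140)² = 0.009124 kg·m².
Block: mg − T = ma. Pulley: TR = Iα. No-slip: a = αR, so T = (I/R²)a = 0.4655·a.
Then mg = (m + 0.4655)a, so a = (6.98)(9.81)/(6.98 + 0.4655) = 9.197 m/s².

a ≈ 9.20 m/s²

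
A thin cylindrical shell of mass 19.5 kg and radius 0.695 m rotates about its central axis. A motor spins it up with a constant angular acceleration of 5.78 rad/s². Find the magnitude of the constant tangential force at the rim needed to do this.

I = MR² = (19.5)(0.695)² = 9.419 kg·m².
The required torque is τ = Iα = (9.419)(5.780) = 54.44 N·m.
A tangential force at the rim gives τ = FR, so F = τ/R = 54.44/0.695 = 78.33 N.

F ≈ 78.3 N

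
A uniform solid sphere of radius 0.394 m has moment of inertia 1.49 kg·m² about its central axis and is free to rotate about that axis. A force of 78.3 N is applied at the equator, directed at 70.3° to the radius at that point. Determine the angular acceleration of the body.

α ≈ 19.5 rad/s²

Only the tangential component produces torque: τ = F R sinθ = (78.3)(0.394) sin 70.3° = 29.04 N·m.
Newton's second law for rotation, τ = Iα, gives α = τ/I = 29.04/1.490 = 19.49 rad/s².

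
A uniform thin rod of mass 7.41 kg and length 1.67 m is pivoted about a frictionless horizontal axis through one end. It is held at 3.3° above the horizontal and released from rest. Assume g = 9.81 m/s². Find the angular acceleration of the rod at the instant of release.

About the pivot, I = (1/3)ML² = (1/3)(7.41)(1.67)² = 6.889 kg·m².
The weight acts at the center, a distance L/2 = 0.8350 m from the pivot; τ = Mg(L/2) cos 3.3° = 60.60 N·m.
α = τ/I = 60.60/6.889 = 8.797 rad/s².

α ≈ 8.80 rad/s²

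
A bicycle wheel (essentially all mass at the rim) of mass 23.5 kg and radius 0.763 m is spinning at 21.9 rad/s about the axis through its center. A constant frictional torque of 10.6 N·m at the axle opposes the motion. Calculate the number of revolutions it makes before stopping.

I = MR² = (23.5)(0.763)² = 13.68 kg·m².
The net torque has magnitude 10.6 N·m, opposing ω.
|α| = τ/I = 10.60/13.68 = 0.7748 rad/s² (deceleration).
ω² = ω₀² − 2|α|θ with ω = 0 ⇒ θ = ω₀²/(2|α|) = 309.5 rad = 49.26 rev.

≈ 49.3 revolutions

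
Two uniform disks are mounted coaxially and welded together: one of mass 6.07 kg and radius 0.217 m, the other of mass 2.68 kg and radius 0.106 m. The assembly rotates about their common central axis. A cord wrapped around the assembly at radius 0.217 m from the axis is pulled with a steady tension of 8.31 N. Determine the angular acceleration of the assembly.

I = ½M₁R₁² + ½M₂R₂² = ½(6.07)(0.217)² + ½(2.68)(0.106)² = 0.1580 kg·m².
τ = F r = (8.31)(0.217) = 1.803 N·m.
α = τ/I = 1.803/0.1580 = 11.42 rad/s².

α ≈ 11.4 rad/s²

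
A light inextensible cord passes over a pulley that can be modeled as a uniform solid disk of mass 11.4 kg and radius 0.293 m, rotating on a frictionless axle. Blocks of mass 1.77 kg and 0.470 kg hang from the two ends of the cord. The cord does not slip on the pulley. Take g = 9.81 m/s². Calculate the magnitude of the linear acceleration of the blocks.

a ≈ 1.61 m/s²

I = ½MR² = (1/2)(11.4)(0.293)² = 0.4893 kg·m².
Heavier block: m₁g − T₁ = m₁a. Lighter block: T₂ − m₂g = m₂a.
Pulley: (T₁ − T₂)R = Iα = I(a/R), so T₁ − T₂ = (I/R²)a = (1/2)M_p a = 5.700·a.
Adding the three: (m₁ − m₂)g = (m₁ + m₂ + 5.700)a, so a = (1.77 − 0.470)(9.81)/(1.77 + 0.470 + 5.700) = 1.606 m/s².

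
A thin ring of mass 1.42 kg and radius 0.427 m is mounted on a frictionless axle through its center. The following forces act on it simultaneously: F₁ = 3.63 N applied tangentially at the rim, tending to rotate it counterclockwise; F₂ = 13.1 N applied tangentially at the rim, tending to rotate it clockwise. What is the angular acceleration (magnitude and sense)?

α ≈ 15.6 rad/s², clockwise

I = MR² = (1.42)(0.427)² = 0.2589 kg·m².
Taking counterclockwise as positive: τ₁ = +(3.63)(0.427) = +1.550 N·m; τ₂ = −(13.1)(0.427) = −5.594 N·m.
Net torque τ = -4.044 N·m.
α = τ/I = -4.044/0.2589 = -15.62 rad/s².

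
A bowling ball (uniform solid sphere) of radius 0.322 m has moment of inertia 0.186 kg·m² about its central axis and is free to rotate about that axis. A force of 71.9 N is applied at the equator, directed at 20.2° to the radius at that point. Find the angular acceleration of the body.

Only the tangential component produces torque: τ = F R sinθ = (71.9)(0.322) sin 20.2° = 7.994 N·m.
From τ = Iα: α = 7.994/0.1860 = 42.98 rad/s².

α ≈ 43.0 rad/s²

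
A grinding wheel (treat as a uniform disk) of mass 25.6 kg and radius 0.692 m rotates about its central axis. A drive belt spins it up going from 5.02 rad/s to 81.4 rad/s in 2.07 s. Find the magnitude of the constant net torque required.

I = ½MR² = (1/2)(25.6)(0.692)² = 6.129 kg·m².
α = Δω/Δt = (81.4 − 5.02)/2.07 = 36.90 rad/s².
τ = Iα = (6.129)(36.90) = 226.2 N·m.

τ ≈ 226 N·m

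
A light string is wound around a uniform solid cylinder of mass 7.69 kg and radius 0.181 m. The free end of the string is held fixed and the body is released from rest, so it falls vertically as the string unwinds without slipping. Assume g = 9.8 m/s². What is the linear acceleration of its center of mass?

a ≈ 6.53 m/s²

Translation: Mg − T = Ma. Rotation about the center: TR = Iα with I = ½MR².
With a = αR: T = (I/R²)a = (1/2)M a, so Mg = (1 + 0.5000)Ma.
a = g/(1 + 0.5000) = 9.8/1.500 = 6.533 m/s².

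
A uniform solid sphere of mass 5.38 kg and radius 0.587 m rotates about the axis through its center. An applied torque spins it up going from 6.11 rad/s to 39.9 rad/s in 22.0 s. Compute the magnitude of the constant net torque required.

I = (2/5)MR² = (2/5)(5.38)(0.587)² = 0.7415 kg·m².
α = Δω/Δt = (39.9 − 6.11)/22.0 = 1.536 rad/s².
τ = Iα = (0.7415)(1.536) = 1.139 N·m.

τ ≈ 1.14 N·m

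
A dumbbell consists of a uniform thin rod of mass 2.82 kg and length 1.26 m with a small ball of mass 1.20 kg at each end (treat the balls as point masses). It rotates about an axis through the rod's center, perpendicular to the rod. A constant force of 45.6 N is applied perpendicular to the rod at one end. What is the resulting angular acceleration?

α ≈ 21.7 rad/s²

I_rod = (1/12)ML² = (1/12)(2.82)(1.26)² = 0.3731 kg·m².
I_balls = 2·m·(L/2)² = 2(1.20)(0.6300)² = 0.9526 kg·m².
Total I = 1.326 kg·m².
τ = F·(L/2) = (45.6)(0.630) = 28.73 N·m.
α = τ/I = 28.73/1.326 = 21.67 rad/s².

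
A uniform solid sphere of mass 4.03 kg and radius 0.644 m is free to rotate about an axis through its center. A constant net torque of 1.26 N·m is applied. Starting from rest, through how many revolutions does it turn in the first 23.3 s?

I = (2/5)MR² = (2/5)(4.03)(0.644)² = 0.6686 kg·m².
α = τ/I = 1.26/0.6686 = 1.885 rad/s².
θ = ½αt² = ½(1.885)(23.3)² = 511.6 rad.
Revolutions = θ/(2π) = 81.42.

≈ 81.4 revolutions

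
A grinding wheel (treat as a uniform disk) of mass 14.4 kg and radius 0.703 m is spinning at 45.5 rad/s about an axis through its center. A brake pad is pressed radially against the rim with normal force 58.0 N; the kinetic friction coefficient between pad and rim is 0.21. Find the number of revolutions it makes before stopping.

≈ 68.5 revolutions

I = ½MR² = (1/2)(14.4)(0.703)² = 3.558 kg·m².
Friction force f = μN = (0.21)(58.0) = 12.18 N at the rim; torque magnitude τ = fR = 8.563 N·m, opposing ω.
|α| = τ/I = 8.563/3.558 = 2.406 rad/s² (deceleration).
ω² = ω₀² − 2|α|θ with ω = 0 ⇒ θ = ω₀²/(2|α|) = 430.2 rad = 68.46 rev.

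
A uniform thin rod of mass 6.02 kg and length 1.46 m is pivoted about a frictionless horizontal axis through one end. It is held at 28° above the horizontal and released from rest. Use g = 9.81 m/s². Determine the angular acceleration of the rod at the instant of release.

About the pivot, I = (1/3)ML² = (1/3)(6.02)(1.46)² = 4.277 kg·m².
The weight acts at the center, a distance L/2 = 0.7300 m from the pivot; τ = Mg(L/2) cos 28° = 38.06 N·m.
α = τ/I = 38.06/4.277 = 8.899 rad/s².

α ≈ 8.90 rad/s²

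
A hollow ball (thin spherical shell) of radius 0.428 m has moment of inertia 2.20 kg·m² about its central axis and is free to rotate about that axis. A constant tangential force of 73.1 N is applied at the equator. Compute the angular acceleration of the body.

α ≈ 14.2 rad/s²

τ = F R = (73.1)(0.428) = 31.29 N·m.
Newton's second law for rotation, τ = Iα, gives α = τ/I = 31.29/2.200 = 14.22 rad/s².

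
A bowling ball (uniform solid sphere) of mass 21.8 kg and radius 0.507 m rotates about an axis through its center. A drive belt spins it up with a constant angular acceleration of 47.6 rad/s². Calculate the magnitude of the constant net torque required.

τ ≈ 107 N·m

I = (2/5)MR² = (2/5)(21.8)(0.507)² = 2.241 kg·m².
τ = Iα = (2.241)(47.60) = 106.7 N·m.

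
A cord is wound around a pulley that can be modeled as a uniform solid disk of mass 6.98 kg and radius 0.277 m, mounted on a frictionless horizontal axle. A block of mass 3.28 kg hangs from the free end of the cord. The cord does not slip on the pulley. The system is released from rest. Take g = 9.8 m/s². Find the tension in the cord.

I = ½MR² = (1/2)(6.98)(0.277)² = 0.2678 kg·m².
Block: mg − T = ma. Pulley: TR = Iα. No-slip: a = αR, so T = (I/R²)a = 3.490·a.
Then mg = (m + 3.490)a, so a = (3.28)(9.8)/(3.28 + 3.490) = 4.748 m/s².
T = 3.490·a = 16.57 N.

T ≈ 16.6 N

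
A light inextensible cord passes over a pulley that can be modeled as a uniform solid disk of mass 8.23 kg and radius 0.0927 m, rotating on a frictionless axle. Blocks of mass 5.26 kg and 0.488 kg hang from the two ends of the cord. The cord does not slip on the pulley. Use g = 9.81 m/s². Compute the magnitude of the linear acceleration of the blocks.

a ≈ 4.75 m/s²

I = ½MR² = (1/2)(8.23)(0.0927)² = 0.03536 kg·m².
Heavier block: m₁g − T₁ = m₁a. Lighter block: T₂ − m₂g = m₂a.
Pulley: (T₁ − T₂)R = Iα = I(a/R), so T₁ − T₂ = (I/R²)a = (1/2)M_p a = 4.115·a.
Adding the three: (m₁ − m₂)g = (m₁ + m₂ + 4.115)a, so a = (5.26 − 0.488)(9.81)/(5.26 + 0.488 + 4.115) = 4.746 m/s².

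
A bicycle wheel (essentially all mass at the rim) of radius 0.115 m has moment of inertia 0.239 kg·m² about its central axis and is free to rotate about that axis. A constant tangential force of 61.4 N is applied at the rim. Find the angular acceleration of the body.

α ≈ 29.5 rad/s²

τ = F R = (61.4)(0.115) = 7.061 N·m.
From τ = Iα: α = 7.061/0.2390 = 29.54 rad/s².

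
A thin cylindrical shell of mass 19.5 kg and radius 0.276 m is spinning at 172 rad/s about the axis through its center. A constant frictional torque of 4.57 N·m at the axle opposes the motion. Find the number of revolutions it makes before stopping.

I = MR² = (19.5)(0.276)² = 1.485 kg·m².
The net torque has magnitude 4.57 N·m, opposing ω.
|α| = τ/I = 4.570/1.485 = 3.077 rad/s² (deceleration).
ω² = ω₀² − 2|α|θ with ω = 0 ⇒ θ = ω₀²/(2|α|) = 4808 rad = 765.2 rev.

≈ 765 revolutions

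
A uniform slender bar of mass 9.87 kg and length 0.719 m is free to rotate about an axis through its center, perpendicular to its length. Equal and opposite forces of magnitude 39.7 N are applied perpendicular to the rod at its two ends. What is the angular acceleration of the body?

α ≈ 67.1 rad/s²

I = (1/12)ML² = (1/12)(9.87)(0.719)² = 0.4252 kg·m².
The couple gives τ = F·(L/2) + F·(L/2) = F L = (39.7)(0.719) = 28.54 N·m.
Newton's second law for rotation, τ = Iα, gives α = τ/I = 28.54/0.4252 = 67.13 rad/s².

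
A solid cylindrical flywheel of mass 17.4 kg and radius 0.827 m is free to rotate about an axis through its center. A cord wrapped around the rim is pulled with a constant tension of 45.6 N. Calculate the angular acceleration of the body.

α ≈ 6.34 rad/s²

I = ½MR² = (1/2)(17.4)(0.827)² = 5.950 kg·m².
τ = F R = (45.6)(0.827) = 37.71 N·m.
From τ = Iα: α = 37.71/5.950 = 6.338 rad/s².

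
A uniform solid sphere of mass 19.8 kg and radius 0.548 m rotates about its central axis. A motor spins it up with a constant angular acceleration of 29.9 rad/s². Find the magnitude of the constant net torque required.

τ ≈ 71.1 N·m

I = (2/5)MR² = (2/5)(19.8)(0.548)² = 2.378 kg·m².
τ = Iα = (2.378)(29.90) = 71.11 N·m.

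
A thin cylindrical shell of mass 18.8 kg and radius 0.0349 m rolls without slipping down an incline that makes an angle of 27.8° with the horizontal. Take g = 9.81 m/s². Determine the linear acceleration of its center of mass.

a ≈ 2.29 m/s²

Translation along the incline: Mg sinθ − f = Ma.
Rotation about the center: fR = Iα with I = MR². No-slip gives a = αR, so f = (I/R²)a = M a.
Substituting: Mg sinθ = (1 + 1.000)Ma, so a = g sinθ/(1 + 1.000) = (9.81) sin 27.8° / 2.000 = 2.288 m/s².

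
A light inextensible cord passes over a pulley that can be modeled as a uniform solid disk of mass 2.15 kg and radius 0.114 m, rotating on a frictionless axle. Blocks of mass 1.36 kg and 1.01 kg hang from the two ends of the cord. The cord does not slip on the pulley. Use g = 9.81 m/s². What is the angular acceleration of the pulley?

I = ½MR² = (1/2)(2.15)(0.114)² = 0.01397 kg·m².
Heavier block: m₁g − T₁ = m₁a. Lighter block: T₂ − m₂g = m₂a.
Pulley: (T₁ − T₂)R = Iα = I(a/R), so T₁ − T₂ = (I/R²)a = (1/2)M_p a = 1.075·a.
Adding the three: (m₁ − m₂)g = (m₁ + m₂ + 1.075)a, so a = (1.36 − 1.01)(9.81)/(1.36 + 1.01 + 1.075) = 0.9967 m/s².
α = a/R = 0.9967/0.114 = 8.743 rad/s².

α ≈ 8.74 rad/s²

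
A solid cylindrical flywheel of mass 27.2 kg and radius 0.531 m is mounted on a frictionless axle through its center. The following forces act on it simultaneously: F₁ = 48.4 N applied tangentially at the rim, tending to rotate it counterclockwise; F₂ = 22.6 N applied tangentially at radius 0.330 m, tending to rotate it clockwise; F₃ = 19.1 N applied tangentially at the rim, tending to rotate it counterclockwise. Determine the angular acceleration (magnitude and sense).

I = ½MR² = (1/2)(27.2)(0.531)² = 3.835 kg·m².
Taking counterclockwise as positive: τ₁ = +(48.4)(0.531) = +25.70 N·m; τ₂ = −(22.6)(0.330) = −7.458 N·m; τ₃ = +(19.1)(0.531) = +10.14 N·m.
Net torque τ = 28.38 N·m.
α = τ/I = 28.38/3.835 = 7.402 rad/s².

α ≈ 7.40 rad/s², counterclockwise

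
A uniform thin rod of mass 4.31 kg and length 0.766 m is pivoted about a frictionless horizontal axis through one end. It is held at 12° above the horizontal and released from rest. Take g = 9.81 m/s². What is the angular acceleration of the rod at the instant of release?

About the pivot, I = (1/3)ML² = (1/3)(4.31)(0.766)² = 0.8430 kg·m².
The weight acts at the center, a distance L/2 = 0.3830 m from the pivot; τ = Mg(L/2) cos 12° = 15.84 N·m.
α = τ/I = 15.84/0.8430 = 18.79 rad/s².

α ≈ 18.8 rad/s²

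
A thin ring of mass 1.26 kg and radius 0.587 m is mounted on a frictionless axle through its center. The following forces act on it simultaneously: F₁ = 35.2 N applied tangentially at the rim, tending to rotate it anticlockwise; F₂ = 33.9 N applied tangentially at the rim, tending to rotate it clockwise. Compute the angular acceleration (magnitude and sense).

α ≈ 1.76 rad/s², anticlockwise

I = MR² = (1.26)(0.587)² = 0.4342 kg·m².
Taking anticlockwise as positive: τ₁ = +(35.2)(0.587) = +20.66 N·m; τ₂ = −(33.9)(0.587) = −19.90 N·m.
Net torque τ = 0.7631 N·m.
α = τ/I = 0.7631/0.4342 = 1.758 rad/s².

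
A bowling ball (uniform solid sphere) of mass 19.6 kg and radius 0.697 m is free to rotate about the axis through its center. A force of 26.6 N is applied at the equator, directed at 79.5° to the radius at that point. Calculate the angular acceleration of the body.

I = (2/5)MR² = (2/5)(19.6)(0.697)² = 3.809 kg·m².
Only the tangential component produces torque: τ = F R sinθ = (26.6)(0.697) sin 79.5° = 18.23 N·m.
Newton's second law for rotation, τ = Iα, gives α = τ/I = 18.23/3.809 = 4.786 rad/s².

α ≈ 4.79 rad/s²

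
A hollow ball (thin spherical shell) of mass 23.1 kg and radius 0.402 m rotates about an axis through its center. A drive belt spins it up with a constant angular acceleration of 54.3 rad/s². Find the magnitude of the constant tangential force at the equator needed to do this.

F ≈ 336 N

I = (2/3)MR² = (2/3)(23.1)(0.402)² = 2.489 kg·m².
The required torque is τ = Iα = (2.489)(54.30) = 135.1 N·m.
A tangential force at the equator gives τ = FR, so F = τ/R = 135.1/0.402 = 336.2 N.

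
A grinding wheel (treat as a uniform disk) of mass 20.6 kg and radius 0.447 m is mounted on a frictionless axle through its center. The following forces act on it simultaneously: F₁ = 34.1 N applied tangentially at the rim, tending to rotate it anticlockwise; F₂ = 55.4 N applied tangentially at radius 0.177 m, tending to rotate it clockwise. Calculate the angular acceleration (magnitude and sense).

I = ½MR² = (1/2)(20.6)(0.447)² = 2.058 kg·m².
Taking anticlockwise as positive: τ₁ = +(34.1)(0.447) = +15.24 N·m; τ₂ = −(55.4)(0.177) = −9.806 N·m.
Net torque τ = 5.437 N·m.
α = τ/I = 5.437/2.058 = 2.642 rad/s².

α ≈ 2.64 rad/s², anticlockwise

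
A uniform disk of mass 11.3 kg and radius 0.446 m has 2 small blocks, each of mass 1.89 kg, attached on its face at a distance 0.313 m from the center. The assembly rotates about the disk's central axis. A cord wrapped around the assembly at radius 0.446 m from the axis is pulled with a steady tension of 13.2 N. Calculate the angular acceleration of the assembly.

α ≈ 3.94 rad/s²

I_disk = ½MR² = ½(11.3)(0.446)² = 1.124 kg·m².
I_blocks = 2·m·r² = 2(1.89)(0.313)² = 0.3703 kg·m².
Total I = 1.494 kg·m².
τ = F r = (13.2)(0.446) = 5.887 N·m.
α = τ/I = 5.887/1.494 = 3.940 rad/s².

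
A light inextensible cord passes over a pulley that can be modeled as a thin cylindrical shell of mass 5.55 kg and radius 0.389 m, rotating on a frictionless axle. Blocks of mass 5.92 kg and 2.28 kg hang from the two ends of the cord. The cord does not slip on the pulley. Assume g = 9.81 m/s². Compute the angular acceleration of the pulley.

I = MR² = (5.55)(0.389)² = 0.8398 kg·m².
Heavier block: m₁g − T₁ = m₁a. Lighter block: T₂ − m₂g = m₂a.
Pulley: (T₁ − T₂)R = Iα = I(a/R), so T₁ − T₂ = (I/R²)a = 1·M_p a = 5.550·a.
Adding the three: (m₁ − m₂)g = (m₁ + m₂ + 5.550)a, so a = (5.92 − 2.28)(9.81)/(5.92 + 2.28 + 5.550) = 2.597 m/s².
α = a/R = 2.597/0.389 = 6.676 rad/s².

α ≈ 6.68 rad/s²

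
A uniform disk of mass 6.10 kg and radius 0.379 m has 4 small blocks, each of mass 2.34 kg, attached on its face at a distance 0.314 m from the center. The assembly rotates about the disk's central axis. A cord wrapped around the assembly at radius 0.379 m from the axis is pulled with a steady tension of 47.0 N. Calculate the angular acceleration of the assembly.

α ≈ 13.1 rad/s²

I_disk = ½MR² = ½(6.10)(0.379)² = 0.4381 kg·m².
I_blocks = 4·m·r² = 4(2.34)(0.314)² = 0.9229 kg·m².
Total I = 1.361 kg·m².
τ = F r = (47.0)(0.379) = 17.81 N·m.
α = τ/I = 17.81/1.361 = 13.09 rad/s².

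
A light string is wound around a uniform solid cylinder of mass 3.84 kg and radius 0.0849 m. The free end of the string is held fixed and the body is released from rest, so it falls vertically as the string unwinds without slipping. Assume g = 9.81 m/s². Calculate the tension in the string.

Translation: Mg − T = Ma. Rotation about the center: TR = Iα with I = ½MR².
With a = αR: T = (I/R²)a = (1/2)M a, so Mg = (1 + 0.5000)Ma.
a = g/(1 + 0.5000) = 9.81/1.500 = 6.540 m/s².
T = 0.5000·M·a = (0.5000)(3.84)(6.540) = 12.56 N.

T ≈ 12.6 N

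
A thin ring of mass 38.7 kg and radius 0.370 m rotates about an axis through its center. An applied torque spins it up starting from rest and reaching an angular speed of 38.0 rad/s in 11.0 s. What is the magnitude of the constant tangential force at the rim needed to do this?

F ≈ 49.5 N

I = MR² = (38.7)(0.370)² = 5.298 kg·m².
α = Δω/Δt = (38.0 − 0)/11.0 = 3.455 rad/s².
The required torque is τ = Iα = (5.298)(3.455) = 18.30 N·m.
A tangential force at the rim gives τ = FR, so F = τ/R = 18.30/0.370 = 49.47 N.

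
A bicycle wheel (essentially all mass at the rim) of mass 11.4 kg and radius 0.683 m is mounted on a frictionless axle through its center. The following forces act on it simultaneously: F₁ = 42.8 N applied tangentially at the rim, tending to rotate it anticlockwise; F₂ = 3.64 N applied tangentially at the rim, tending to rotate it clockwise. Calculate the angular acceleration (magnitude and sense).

I = MR² = (11.4)(0.683)² = 5.318 kg·m².
Taking anticlockwise as positive: τ₁ = +(42.8)(0.683) = +29.23 N·m; τ₂ = −(3.64)(0.683) = −2.486 N·m.
Net torque τ = 26.75 N·m.
α = τ/I = 26.75/5.318 = 5.029 rad/s².

α ≈ 5.03 rad/s², anticlockwise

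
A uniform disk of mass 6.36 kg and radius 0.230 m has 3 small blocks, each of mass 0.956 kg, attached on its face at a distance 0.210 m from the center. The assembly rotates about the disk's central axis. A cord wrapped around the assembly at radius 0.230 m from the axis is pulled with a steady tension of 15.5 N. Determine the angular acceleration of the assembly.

α ≈ 12.1 rad/s²

I_disk = ½MR² = ½(6.36)(0.230)² = 0.1682 kg·m².
I_blocks = 3·m·r² = 3(0.956)(0.210)² = 0.1265 kg·m².
Total I = 0.2947 kg·m².
τ = F r = (15.5)(0.230) = 3.565 N·m.
α = τ/I = 3.565/0.2947 = 12.10 rad/s².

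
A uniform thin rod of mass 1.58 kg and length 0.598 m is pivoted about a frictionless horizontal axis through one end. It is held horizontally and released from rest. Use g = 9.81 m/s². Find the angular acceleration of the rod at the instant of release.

About the pivot, I = (1/3)ML² = (1/3)(1.58)(0.598)² = 0.1883 kg·m².
The weight acts at the center, a distance L/2 = 0.2990 m from the pivot; τ = Mg(L/2) = 4.634 N·m.
α = τ/I = 4.634/0.1883 = 24.61 rad/s².
(Equivalently α = (3g/(2L)) = 24.61 rad/s².)

α ≈ 24.6 rad/s²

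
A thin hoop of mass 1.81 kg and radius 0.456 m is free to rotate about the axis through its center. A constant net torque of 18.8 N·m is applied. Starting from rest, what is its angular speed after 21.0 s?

ω ≈ 1050 rad/s

I = MR² = (1.81)(0.456)² = 0.3764 kg·m².
α = τ/I = 18.8/0.3764 = 49.95 rad/s².
ω = ω₀ + αt = 0 + (49.95)(21.0) = 1049 rad/s.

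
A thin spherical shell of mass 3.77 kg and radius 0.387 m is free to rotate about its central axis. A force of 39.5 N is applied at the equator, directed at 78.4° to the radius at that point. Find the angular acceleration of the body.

α ≈ 39.8 rad/s²

I = (2/3)MR² = (2/3)(3.77)(0.387)² = 0.3764 kg·m².
Only the tangential component produces torque: τ = F R sinθ = (39.5)(0.387) sin 78.4° = 14.97 N·m.
From τ = Iα: α = 14.97/0.3764 = 39.78 rad/s².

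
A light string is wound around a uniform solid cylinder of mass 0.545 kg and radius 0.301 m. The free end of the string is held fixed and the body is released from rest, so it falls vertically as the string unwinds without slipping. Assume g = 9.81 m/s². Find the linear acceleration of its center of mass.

a ≈ 6.54 m/s²

Translation: Mg − T = Ma. Rotation about the center: TR = Iα with I = ½MR².
With a = αR: T = (I/R²)a = (1/2)M a, so Mg = (1 + 0.5000)Ma.
a = g/(1 + 0.5000) = 9.81/1.500 = 6.540 m/s².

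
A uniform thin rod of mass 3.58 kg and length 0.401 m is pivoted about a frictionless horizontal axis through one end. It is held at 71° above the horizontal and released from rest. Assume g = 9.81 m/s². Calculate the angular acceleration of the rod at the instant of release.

About the pivot, I = (1/3)ML² = (1/3)(3.58)(0.401)² = 0.1919 kg·m².
The weight acts at the center, a distance L/2 = 0.2005 m from the pivot; τ = Mg(L/2) cos 71° = 2.292 N·m.
α = τ/I = 2.292/0.1919 = 11.95 rad/s².
(Equivalently α = (3g/(2L)) cos 71° = 11.95 rad/s².)

α ≈ 11.9 rad/s²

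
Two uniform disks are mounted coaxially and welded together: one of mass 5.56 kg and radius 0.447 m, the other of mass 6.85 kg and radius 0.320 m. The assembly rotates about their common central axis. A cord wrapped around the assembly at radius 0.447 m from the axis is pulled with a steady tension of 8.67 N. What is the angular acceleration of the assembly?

α ≈ 4.28 rad/s²

I = ½M₁R₁² + ½M₂R₂² = ½(5.56)(0.447)² + ½(6.85)(0.320)² = 0.9062 kg·m².
τ = F r = (8.67)(0.447) = 3.875 N·m.
α = τ/I = 3.875/0.9062 = 4.277 rad/s².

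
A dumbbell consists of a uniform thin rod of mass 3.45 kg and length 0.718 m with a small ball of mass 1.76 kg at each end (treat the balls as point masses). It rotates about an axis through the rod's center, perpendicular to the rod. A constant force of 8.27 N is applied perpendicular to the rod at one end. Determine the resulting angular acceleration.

α ≈ 4.93 rad/s²

I_rod = (1/12)ML² = (1/12)(3.45)(0.718)² = 0.1482 kg·m².
I_balls = 2·m·(L/2)² = 2(1.76)(0.3590)² = 0.4537 kg·m².
Total I = 0.6019 kg·m².
τ = F·(L/2) = (8.27)(0.359) = 2.969 N·m.
α = τ/I = 2.969/0.6019 = 4.933 rad/s².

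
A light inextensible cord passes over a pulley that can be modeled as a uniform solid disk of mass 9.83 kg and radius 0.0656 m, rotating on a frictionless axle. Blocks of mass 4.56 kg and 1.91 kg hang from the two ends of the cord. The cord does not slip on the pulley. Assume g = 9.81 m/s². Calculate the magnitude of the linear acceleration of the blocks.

a ≈ 2.28 m/s²

I = ½MR² = (1/2)(9.83)(0.0656)² = 0.02115 kg·m².
Heavier block: m₁g − T₁ = m₁a. Lighter block: T₂ − m₂g = m₂a.
Pulley: (T₁ − T₂)R = Iα = I(a/R), so T₁ − T₂ = (I/R²)a = (1/2)M_p a = 4.915·a.
Adding the three: (m₁ − m₂)g = (m₁ + m₂ + 4.915)a, so a = (4.56 − 1.91)(9.81)/(4.56 + 1.91 + 4.915) = 2.283 m/s².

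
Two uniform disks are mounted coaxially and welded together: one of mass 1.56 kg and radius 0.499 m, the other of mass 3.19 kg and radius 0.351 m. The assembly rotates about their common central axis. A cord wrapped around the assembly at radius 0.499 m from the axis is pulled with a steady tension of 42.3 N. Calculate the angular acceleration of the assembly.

α ≈ 54.0 rad/s²

I = ½M₁R₁² + ½M₂R₂² = ½(1.56)(0.499)² + ½(3.19)(0.351)² = 0.3907 kg·m².
τ = F r = (42.3)(0.499) = 21.11 N·m.
α = τ/I = 21.11/0.3907 = 54.02 rad/s².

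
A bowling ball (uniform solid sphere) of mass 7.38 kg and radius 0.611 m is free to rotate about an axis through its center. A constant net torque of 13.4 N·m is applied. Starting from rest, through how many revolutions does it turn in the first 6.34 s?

I = (2/5)MR² = (2/5)(7.38)(0.611)² = 1.102 kg·m².
α = τ/I = 13.4/1.102 = 12.16 rad/s².
θ = ½αt² = ½(12.16)(6.34)² = 244.4 rad.
Revolutions = θ/(2π) = 38.89.

≈ 38.9 revolutions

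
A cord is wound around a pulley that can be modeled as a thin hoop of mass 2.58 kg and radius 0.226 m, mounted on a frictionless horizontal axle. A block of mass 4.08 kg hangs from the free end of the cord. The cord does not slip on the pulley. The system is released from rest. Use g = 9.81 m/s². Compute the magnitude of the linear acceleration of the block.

I = MR² = (2.58)(0.226)² = 0.1318 kg·m².
Block: mg − T = ma. Pulley: TR = Iα. No-slip: a = αR, so T = (I/R²)a = 2.580·a.
Then mg = (m + 2.580)a, so a = (4.08)(9.81)/(4.08 + 2.580) = 6.010 m/s².

a ≈ 6.01 m/s²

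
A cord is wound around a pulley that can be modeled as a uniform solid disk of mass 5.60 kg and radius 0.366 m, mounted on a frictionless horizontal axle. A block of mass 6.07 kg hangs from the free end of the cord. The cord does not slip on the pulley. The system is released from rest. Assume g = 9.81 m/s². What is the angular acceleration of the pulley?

I = ½MR² = (1/2)(5.60)(0.366)² = 0.3751 kg·m².
Block: mg − T = ma. Pulley: TR = Iα. No-slip: a = αR, so T = (I/R²)a = 2.800·a.
Then mg = (m + 2.800)a, so a = (6.07)(9.81)/(6.07 + 2.800) = 6.713 m/s².
α = a/R = 6.713/0.366 = 18.34 rad/s².

α ≈ 18.3 rad/s²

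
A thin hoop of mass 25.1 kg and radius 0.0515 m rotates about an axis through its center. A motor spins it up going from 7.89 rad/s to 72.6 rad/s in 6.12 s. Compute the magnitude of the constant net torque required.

τ ≈ 0.704 N·m

I = MR² = (25.1)(0.0515)² = 0.06657 kg·m².
α = Δω/Δt = (72.6 − 7.89)/6.12 = 10.57 rad/s².
τ = Iα = (0.06657)(10.57) = 0.7039 N·m.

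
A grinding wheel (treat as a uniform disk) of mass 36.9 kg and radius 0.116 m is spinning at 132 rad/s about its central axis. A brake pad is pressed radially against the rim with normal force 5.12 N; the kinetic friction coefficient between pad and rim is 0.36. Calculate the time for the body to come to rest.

I = ½MR² = (1/2)(36.9)(0.116)² = 0.2483 kg·m².
Friction force f = μN = (0.36)(5.12) = 1.843 N at the rim; torque magnitude τ = fR = 0.2138 N·m, opposing ω.
|α| = τ/I = 0.2138/0.2483 = 0.8612 rad/s² (deceleration).
0 = ω₀ − |α|t ⇒ t = ω₀/|α| = 132/0.8612 = 153.3 s.

t ≈ 153 s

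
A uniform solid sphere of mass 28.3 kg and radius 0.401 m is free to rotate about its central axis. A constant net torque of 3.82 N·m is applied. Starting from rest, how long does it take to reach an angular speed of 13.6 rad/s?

t ≈ 6.48 s

I = (2/5)MR² = (2/5)(28.3)(0.401)² = 1.820 kg·m².
α = τ/I = 3.82/1.820 = 2.099 rad/s².
ω = αt ⇒ t = ω/α = 13.6/2.099 = 6.481 s.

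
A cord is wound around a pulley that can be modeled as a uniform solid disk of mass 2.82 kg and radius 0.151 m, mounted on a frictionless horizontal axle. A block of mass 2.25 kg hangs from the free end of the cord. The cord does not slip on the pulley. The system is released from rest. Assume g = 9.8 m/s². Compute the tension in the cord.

T ≈ 8.49 N

I = ½MR² = (1/2)(2.82)(0.151)² = 0.03215 kg·m².
Block: mg − T = ma. Pulley: TR = Iα. No-slip: a = αR, so T = (I/R²)a = 1.410·a.
Then mg = (m + 1.410)a, so a = (2.25)(9.8)/(2.25 + 1.410) = 6.025 m/s².
T = 1.410·a = 8.495 N.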